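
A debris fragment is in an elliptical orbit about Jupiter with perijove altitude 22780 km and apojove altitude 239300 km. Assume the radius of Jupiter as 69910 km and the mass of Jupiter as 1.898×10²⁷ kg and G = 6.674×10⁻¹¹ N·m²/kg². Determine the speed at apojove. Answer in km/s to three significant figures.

μ = GM = 6.674×10⁻¹¹ × 1.898×10²⁷ = 1.267×10¹⁷ m³/s².
r_p = 69910 + 22780 = 92690 km = 9.2690×10⁷ m.
r_a = 69910 + 239300 = 309210 km = 3.0921×10⁸ m.
Semi-major axis a = (r_p + r_a)/2 = 2.0095×10⁵ km = 2.010×10⁸ m.
Vis-viva: v² = μ(2/r − 1/a) = 1.267×10¹⁷ × (6.468×10⁻⁹ − 4.976×10⁻⁹) = 1.890×10⁸ m²/s².
v = 13750 m/s = 13.75 km/s.

v ≈ 13.7 km/s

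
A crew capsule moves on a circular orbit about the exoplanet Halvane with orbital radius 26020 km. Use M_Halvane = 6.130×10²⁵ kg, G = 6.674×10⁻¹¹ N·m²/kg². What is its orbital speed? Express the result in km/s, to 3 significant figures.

v ≈ 12.5 km/s

μ = GM = 6.674×10⁻¹¹ × 6.130×10²⁵ = 4.091×10¹⁵ m³/s².
r = 26020 km = 2.602×10⁷ m.
For a circular orbit v = √(μ/r) = √(4.091×10¹⁵ / 2.602×10⁷) = √(1.572×10⁸) = 12540 m/s.
That is 12.54 km/s.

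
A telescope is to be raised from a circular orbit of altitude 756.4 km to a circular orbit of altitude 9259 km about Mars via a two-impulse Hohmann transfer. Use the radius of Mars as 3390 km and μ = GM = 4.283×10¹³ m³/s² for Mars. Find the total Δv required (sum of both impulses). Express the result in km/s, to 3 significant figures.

r₁ = 3390 + 756.4 = 4146.4 km = 4.1464×10⁶ m.
r₂ = 3390 + 9259 = 12649 km = 1.2649×10⁷ m.
Transfer ellipse a_t = (r₁ + r₂)/2 = 8.398×10⁶ m.
At r₁: circular v_c1 = √(μ/r₁) = 3214 m/s; transfer-periapsis v_p = √[μ(2/r₁ − 1/a_t)] = 3944 m/s.
Δv₁ = v_p − v_c1 = 730.5 m/s.
At r₂: circular v_c2 = √(μ/r₂) = 1840 m/s; transfer-apoapsis v_a = √[μ(2/r₂ − 1/a_t)] = 1293 m/s.
Δv₂ = v_c2 − v_a = 547.1 m/s.
Total Δv = Δv₁ + Δv₂ = 1278 m/s = 1.278 km/s.

Δv_total ≈ 1.28 km/s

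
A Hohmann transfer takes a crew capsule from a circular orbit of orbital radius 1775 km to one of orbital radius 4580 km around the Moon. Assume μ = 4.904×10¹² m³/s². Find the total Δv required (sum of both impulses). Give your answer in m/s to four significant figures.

r₁ = 1775 km = 1.775×10⁶ m.
r₂ = 4580 km = 4.580×10⁶ m.
Transfer ellipse a_t = (r₁ + r₂)/2 = 3.178×10⁶ m.
At r₁: circular v_c1 = √(μ/r₁) = 1662 m/s; transfer-perilune v_p = √[μ(2/r₁ − 1/a_t)] = 1996 m/s.
Δv₁ = v_p − v_c1 = 333.4 m/s.
At r₂: circular v_c2 = √(μ/r₂) = 1035 m/s; transfer-apolune v_a = √[μ(2/r₂ − 1/a_t)] = 773.4 m/s.
Δv₂ = v_c2 − v_a = 261.4 m/s.
Total Δv = Δv₁ + Δv₂ = 594.8 m/s.

Δv_total ≈ 594.8 m/s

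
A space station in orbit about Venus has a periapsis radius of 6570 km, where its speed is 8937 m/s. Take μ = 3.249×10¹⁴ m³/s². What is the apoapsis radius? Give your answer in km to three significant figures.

r_p = 6.570×10⁶ m.
Specific energy ε = v²/2 − μ/r = -9.517×10⁶ J/kg, so a = −μ/(2ε) = 1.707×10⁷ m.
The apsides satisfy r_p + r_a = 2a, so the apoapsis radius is 2a − r_p = 2.757×10⁷ m = 27569 km.

apoapsis radius ≈ 27600 km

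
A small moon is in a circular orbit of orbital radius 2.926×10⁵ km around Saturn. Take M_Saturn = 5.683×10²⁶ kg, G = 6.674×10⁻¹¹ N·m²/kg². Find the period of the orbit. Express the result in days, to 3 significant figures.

μ = GM = 6.674×10⁻¹¹ × 5.683×10²⁶ = 3.793×10¹⁶ m³/s².
r = 2.926×10⁵ km = 2.926×10⁸ m.
Kepler's third law: T = 2π√(r³/μ) = 2π√((2.926×10⁸)³ / 3.793×10¹⁶).
r³/μ = 6.605×10⁸ s², so T = 2π × 2.570×10⁴ = 1.615×10⁵ s.
Converting: 1.615×10⁵ s ÷ 86400 = 1.869 days.

T ≈ 1.87 days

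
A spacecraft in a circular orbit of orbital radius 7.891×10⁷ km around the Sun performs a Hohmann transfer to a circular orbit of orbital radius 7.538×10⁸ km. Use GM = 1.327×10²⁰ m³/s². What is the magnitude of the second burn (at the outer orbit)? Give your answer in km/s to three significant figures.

Δv ≈ 7.49 km/s

r₁ = 7.891×10⁷ km = 7.891×10¹⁰ m.
r₂ = 7.538×10⁸ km = 7.538×10¹¹ m.
Transfer ellipse a_t = (r₁ + r₂)/2 = 4.164×10¹¹ m.
At r₁: circular v_c1 = √(μ/r₁) = 41010 m/s; transfer-perihelion v_p = √[μ(2/r₁ − 1/a_t)] = 55180 m/s.
At r₂: circular v_c2 = √(μ/r₂) = 13270 m/s; transfer-aphelion v_a = √[μ(2/r₂ − 1/a_t)] = 5776 m/s.
Δv₂ = v_c2 − v_a = 7492 m/s.
= 7.492 km/s.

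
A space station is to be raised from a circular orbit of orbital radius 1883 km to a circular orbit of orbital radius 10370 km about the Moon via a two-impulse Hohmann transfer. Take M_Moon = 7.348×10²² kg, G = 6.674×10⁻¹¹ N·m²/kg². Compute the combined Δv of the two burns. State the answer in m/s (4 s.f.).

μ = GM = 6.674×10⁻¹¹ × 7.348×10²² = 4.904×10¹² m³/s².
r₁ = 1883 km = 1.883×10⁶ m.
r₂ = 10370 km = 1.037×10⁷ m.
Transfer ellipse a_t = (r₁ + r₂)/2 = 6.126×10⁶ m.
At r₁: circular v_c1 = √(μ/r₁) = 1614 m/s; transfer-perilune v_p = √[μ(2/r₁ − 1/a_t)] = 2100 m/s.
Δv₁ = v_p − v_c1 = 485.8 m/s.
At r₂: circular v_c2 = √(μ/r₂) = 687.7 m/s; transfer-apolune v_a = √[μ(2/r₂ − 1/a_t)] = 381.2 m/s.
Δv₂ = v_c2 − v_a = 306.4 m/s.
Total Δv = Δv₁ + Δv₂ = 792.2 m/s.

Δv_total ≈ 792.2 m/s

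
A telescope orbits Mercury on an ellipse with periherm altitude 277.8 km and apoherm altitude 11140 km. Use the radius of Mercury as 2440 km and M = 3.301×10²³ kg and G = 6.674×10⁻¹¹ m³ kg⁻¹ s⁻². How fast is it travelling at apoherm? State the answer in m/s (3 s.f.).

v ≈ 736 m/s

μ = GM = 6.674×10⁻¹¹ × 3.301×10²³ = 2.203×10¹³ m³/s².
r_p = 2440 + 277.8 = 2717.8 km = 2.7178×10⁶ m.
r_a = 2440 + 11140 = 13580 km = 1.3580×10⁷ m.
Semi-major axis a = (r_p + r_a)/2 = 8148.9 km = 8.149×10⁶ m.
Vis-viva: v² = μ(2/r − 1/a) = 2.203×10¹³ × (1.473×10⁻⁷ − 1.227×10⁻⁷) = 5.411×10⁵ m²/s².
v = 735.6 m/s.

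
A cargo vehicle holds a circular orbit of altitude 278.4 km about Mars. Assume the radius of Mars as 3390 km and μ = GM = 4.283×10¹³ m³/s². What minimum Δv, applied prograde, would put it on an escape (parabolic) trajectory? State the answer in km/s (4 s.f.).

r = 3390 + 278.4 = 3668.4 km = 3.6684×10⁶ m.
Circular speed v_c = √(μ/r) = 3417 m/s.
Escape speed v_esc = √(2μ/r) = √2 × v_c = 4832 m/s.
Δv = v_esc − v_c = 1415 m/s = 1.415 km/s.

Δv ≈ 1.415 km/s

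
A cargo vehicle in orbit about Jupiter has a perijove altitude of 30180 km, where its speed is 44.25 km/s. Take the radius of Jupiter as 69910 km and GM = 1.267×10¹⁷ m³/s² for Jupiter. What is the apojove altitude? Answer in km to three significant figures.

apojove altitude ≈ 2.72×10⁵ km

r_p = 69910 + 30180 = 1.0009×10⁵ km = 1.001×10⁸ m.
Specific energy ε = v²/2 − μ/r = -2.868×10⁸ J/kg, so a = −μ/(2ε) = 2.209×10⁸ m.
The apsides satisfy r_p + r_a = 2a, so the apojove radius is 2a − r_p = 3.416×10⁸ m = 3.4164×10⁵ km.
Apojove altitude = 3.4164×10⁵ − 69910 = 2.7173×10⁵ km.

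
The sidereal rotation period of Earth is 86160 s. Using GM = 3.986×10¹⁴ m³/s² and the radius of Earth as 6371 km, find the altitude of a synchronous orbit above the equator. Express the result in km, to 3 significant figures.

A synchronous orbit has period T, so by Kepler's third law a = (μT²/4π²)^(1/3).
μT²/4π² = 3.986×10¹⁴ × (8.616×10⁴)² / 39.48 = 7.495×10²² m³.
a = 4.216×10⁷ m = 42163 km.
Altitude h = a − R = 42163 − 6371 = 35792 km.

h_sync ≈ 35800 km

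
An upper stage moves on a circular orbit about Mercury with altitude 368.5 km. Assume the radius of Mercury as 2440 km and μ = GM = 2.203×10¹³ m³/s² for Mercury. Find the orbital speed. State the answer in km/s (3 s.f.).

r = 2440 + 368.5 = 2808.5 km = 2.8085×10⁶ m.
For a circular orbit v = √(μ/r) = √(2.203×10¹³ / 2.808×10⁶) = √(7.844×10⁶) = 2801 m/s.
That is 2.801 km/s.

v ≈ 2.80 km/s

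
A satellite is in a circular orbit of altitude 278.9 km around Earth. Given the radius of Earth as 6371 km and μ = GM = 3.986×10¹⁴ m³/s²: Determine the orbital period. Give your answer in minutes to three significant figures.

T ≈ 89.9 minutes

r = 6371 + 278.9 = 6649.9 km = 6.6499×10⁶ m.
Kepler's third law: T = 2π√(r³/μ) = 2π√((6.650×10⁶)³ / 3.986×10¹⁴).
r³/μ = 7.377×10⁵ s², so T = 2π × 8.589×10² = 5.397×10³ s.
Converting: 5.397×10³ s ÷ 60.00 = 89.95 minutes.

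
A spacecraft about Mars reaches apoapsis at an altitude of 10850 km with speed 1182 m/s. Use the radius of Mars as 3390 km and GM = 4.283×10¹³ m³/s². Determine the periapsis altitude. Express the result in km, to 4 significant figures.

periapsis altitude ≈ 917.8 km

r_a = 3390 + 10850 = 14240 km = 1.424×10⁷ m.
Specific energy ε = v²/2 − μ/r = -2.309×10⁶ J/kg, so a = −μ/(2ε) = 9.274×10⁶ m.
The apsides satisfy r_p + r_a = 2a, so the periapsis radius is 2a − r_a = 4.308×10⁶ m = 4307.8 km.
Periapsis altitude = 4307.8 − 3390 = 917.85 km.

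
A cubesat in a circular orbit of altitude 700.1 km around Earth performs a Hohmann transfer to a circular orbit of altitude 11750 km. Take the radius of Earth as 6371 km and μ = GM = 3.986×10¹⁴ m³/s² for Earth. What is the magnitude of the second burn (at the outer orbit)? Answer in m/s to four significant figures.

Δv ≈ 1176 m/s

r₁ = 6371 + 700.1 = 7071.1 km = 7.0711×10⁶ m.
r₂ = 6371 + 11750 = 18121 km = 1.8121×10⁷ m.
Transfer ellipse a_t = (r₁ + r₂)/2 = 1.260×10⁷ m.
At r₁: circular v_c1 = √(μ/r₁) = 7508 m/s; transfer-perigee v_p = √[μ(2/r₁ − 1/a_t)] = 9005 m/s.
At r₂: circular v_c2 = √(μ/r₂) = 4690 m/s; transfer-apogee v_a = √[μ(2/r₂ − 1/a_t)] = 3514 m/s.
Δv₂ = v_c2 − v_a = 1176 m/s.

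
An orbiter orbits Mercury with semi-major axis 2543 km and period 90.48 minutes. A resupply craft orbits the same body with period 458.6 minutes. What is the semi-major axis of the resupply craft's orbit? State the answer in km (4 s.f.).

Kepler's third law: a³ ∝ T², so a₂ = a₁ (T₂/T₁)^(2/3).
T₂/T₁ = 5.069, (T₂/T₁)^(2/3) = 2.951.
a₂ = 2543 × 2.951 = 7504 km.

a₂ ≈ 7504 km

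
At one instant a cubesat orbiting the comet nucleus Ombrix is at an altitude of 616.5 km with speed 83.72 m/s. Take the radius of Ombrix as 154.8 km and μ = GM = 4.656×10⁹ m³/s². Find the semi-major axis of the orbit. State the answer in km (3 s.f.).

r = 154.8 + 616.5 = 771.30 km = 7.713×10⁵ m.
Specific orbital energy ε = v²/2 − μ/r = (83.72)²/2 − 4.656×10⁹/7.713×10⁵ = -2.532×10³ J/kg.
Since ε = −μ/(2a), a = −μ/(2ε) = 9.194×10⁵ m = 919.42 km.

a ≈ 919 km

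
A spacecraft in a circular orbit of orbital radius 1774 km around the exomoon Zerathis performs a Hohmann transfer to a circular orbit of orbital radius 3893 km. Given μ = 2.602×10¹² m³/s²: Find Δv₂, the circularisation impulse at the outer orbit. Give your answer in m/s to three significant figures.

Δv ≈ 171 m/s

r₁ = 1774 km = 1.774×10⁶ m.
r₂ = 3893 km = 3.893×10⁶ m.
Transfer ellipse a_t = (r₁ + r₂)/2 = 2.834×10⁶ m.
At r₁: circular v_c1 = √(μ/r₁) = 1211 m/s; transfer-periapsis v_p = √[μ(2/r₁ − 1/a_t)] = 1420 m/s.
At r₂: circular v_c2 = √(μ/r₂) = 817.5 m/s; transfer-apoapsis v_a = √[μ(2/r₂ − 1/a_t)] = 646.9 m/s.
Δv₂ = v_c2 − v_a = 170.7 m/s.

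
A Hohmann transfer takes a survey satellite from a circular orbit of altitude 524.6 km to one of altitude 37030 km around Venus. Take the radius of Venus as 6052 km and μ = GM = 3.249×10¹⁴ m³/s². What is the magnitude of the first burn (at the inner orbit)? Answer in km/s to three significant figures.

r₁ = 6052 + 524.6 = 6576.6 km = 6.5766×10⁶ m.
r₂ = 6052 + 37030 = 43082 km = 4.3082×10⁷ m.
Transfer ellipse a_t = (r₁ + r₂)/2 = 2.483×10⁷ m.
At r₁: circular v_c1 = √(μ/r₁) = 7029 m/s; transfer-periapsis v_p = √[μ(2/r₁ − 1/a_t)] = 9258 m/s.
Δv₁ = v_p − v_c1 = 2230 m/s.
= 2.230 km/s.

Δv ≈ 2.23 km/s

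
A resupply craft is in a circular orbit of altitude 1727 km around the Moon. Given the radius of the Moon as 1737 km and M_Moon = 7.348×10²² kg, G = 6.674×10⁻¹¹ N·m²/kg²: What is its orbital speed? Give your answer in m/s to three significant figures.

μ = GM = 6.674×10⁻¹¹ × 7.348×10²² = 4.904×10¹² m³/s².
r = 1737 + 1727 = 3464.0 km = 3.4640×10⁶ m.
For a circular orbit v = √(μ/r) = √(4.904×10¹² / 3.464×10⁶) = √(1.416×10⁶) = 1190 m/s.

v ≈ 1190 m/s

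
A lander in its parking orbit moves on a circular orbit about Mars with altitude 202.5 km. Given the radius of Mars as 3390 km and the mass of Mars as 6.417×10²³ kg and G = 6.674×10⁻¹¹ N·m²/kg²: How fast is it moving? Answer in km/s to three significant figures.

v ≈ 3.45 km/s

μ = GM = 6.674×10⁻¹¹ × 6.417×10²³ = 4.283×10¹³ m³/s².
r = 3390 + 202.5 = 3592.5 km = 3.5925×10⁶ m.
For a circular orbit v = √(μ/r) = √(4.283×10¹³ / 3.592×10⁶) = √(1.192×10⁷) = 3453 m/s.
That is 3.453 km/s.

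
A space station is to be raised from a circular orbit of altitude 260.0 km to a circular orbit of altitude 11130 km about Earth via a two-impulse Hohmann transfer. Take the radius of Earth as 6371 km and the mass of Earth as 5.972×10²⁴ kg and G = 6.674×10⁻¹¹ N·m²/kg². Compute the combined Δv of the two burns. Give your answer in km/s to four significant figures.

μ = GM = 6.674×10⁻¹¹ × 5.972×10²⁴ = 3.986×10¹⁴ m³/s².
r₁ = 6371 + 260.0 = 6631.0 km = 6.6310×10⁶ m.
r₂ = 6371 + 11130 = 17501 km = 1.7501×10⁷ m.
Transfer ellipse a_t = (r₁ + r₂)/2 = 1.207×10⁷ m.
At r₁: circular v_c1 = √(μ/r₁) = 7753 m/s; transfer-perigee v_p = √[μ(2/r₁ − 1/a_t)] = 9337 m/s.
Δv₁ = v_p − v_c1 = 1584 m/s.
At r₂: circular v_c2 = √(μ/r₂) = 4772 m/s; transfer-apogee v_a = √[μ(2/r₂ − 1/a_t)] = 3538 m/s.
Δv₂ = v_c2 − v_a = 1234 m/s.
Total Δv = Δv₁ + Δv₂ = 2819 m/s = 2.819 km/s.

Δv_total ≈ 2.819 km/s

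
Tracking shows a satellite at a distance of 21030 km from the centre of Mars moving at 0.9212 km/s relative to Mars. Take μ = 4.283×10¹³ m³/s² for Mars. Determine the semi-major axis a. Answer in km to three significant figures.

a ≈ 13300 km

r = 2.103×10⁷ m.
Specific orbital energy ε = v²/2 − μ/r = (921.2)²/2 − 4.283×10¹³/2.103×10⁷ = -1.612×10⁶ J/kg.
Since ε = −μ/(2a), a = −μ/(2ε) = 1.328×10⁷ m = 13282 km.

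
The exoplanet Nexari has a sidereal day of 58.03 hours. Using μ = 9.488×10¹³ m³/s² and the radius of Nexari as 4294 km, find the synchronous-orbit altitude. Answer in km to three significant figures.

T = 58.03 hours = 2.089×10⁵ s.
A synchronous orbit has period T, so by Kepler's third law a = (μT²/4π²)^(1/3).
μT²/4π² = 9.488×10¹³ × (2.089×10⁵)² / 39.48 = 1.049×10²³ m³.
a = 4.716×10⁷ m = 47160 km.
Altitude h = a − R = 47160 − 4294 = 42866 km.

h_sync ≈ 42900 km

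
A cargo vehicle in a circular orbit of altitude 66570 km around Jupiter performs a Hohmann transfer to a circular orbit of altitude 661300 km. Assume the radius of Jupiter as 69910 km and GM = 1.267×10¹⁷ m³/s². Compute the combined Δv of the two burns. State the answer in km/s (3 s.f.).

r₁ = 69910 + 66570 = 136480 km = 1.3648×10⁸ m.
r₂ = 69910 + 661300 = 731210 km = 7.3121×10⁸ m.
Transfer ellipse a_t = (r₁ + r₂)/2 = 4.338×10⁸ m.
At r₁: circular v_c1 = √(μ/r₁) = 30470 m/s; transfer-perijove v_p = √[μ(2/r₁ − 1/a_t)] = 39560 m/s.
Δv₁ = v_p − v_c1 = 9087 m/s.
At r₂: circular v_c2 = √(μ/r₂) = 13160 m/s; transfer-apojove v_a = √[μ(2/r₂ − 1/a_t)] = 7383 m/s.
Δv₂ = v_c2 − v_a = 5780 m/s.
Total Δv = Δv₁ + Δv₂ = 14870 m/s = 14.87 km/s.

Δv_total ≈ 14.9 km/s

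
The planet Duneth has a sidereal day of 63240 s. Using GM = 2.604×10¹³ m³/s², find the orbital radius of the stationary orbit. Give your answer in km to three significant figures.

r_sync ≈ 13800 km

A synchronous orbit has period T, so by Kepler's third law a = (μT²/4π²)^(1/3).
μT²/4π² = 2.604×10¹³ × (6.324×10⁴)² / 39.48 = 2.638×10²¹ m³.
a = 1.382×10⁷ m = 13817 km.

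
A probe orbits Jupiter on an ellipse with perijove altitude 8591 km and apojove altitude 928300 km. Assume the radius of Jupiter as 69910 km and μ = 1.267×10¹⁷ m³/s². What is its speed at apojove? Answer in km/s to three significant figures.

r_p = 69910 + 8591 = 78501 km = 7.8501×10⁷ m.
r_a = 69910 + 928300 = 998210 km = 9.9821×10⁸ m.
Semi-major axis a = (r_p + r_a)/2 = 5.3836×10⁵ km = 5.384×10⁸ m.
Vis-viva: v² = μ(2/r − 1/a) = 1.267×10¹⁷ × (2.004×10⁻⁹ − 1.858×10⁻⁹) = 1.851×10⁷ m²/s².
v = 4302 m/s = 4.302 km/s.

v ≈ 4.30 km/s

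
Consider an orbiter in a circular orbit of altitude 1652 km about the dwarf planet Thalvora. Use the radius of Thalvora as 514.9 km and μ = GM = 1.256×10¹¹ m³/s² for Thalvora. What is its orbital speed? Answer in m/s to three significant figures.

v ≈ 241 m/s

r = 514.9 + 1652 = 2166.9 km = 2.1669×10⁶ m.
For a circular orbit v = √(μ/r) = √(1.256×10¹¹ / 2.167×10⁶) = √(5.796×10⁴) = 240.8 m/s.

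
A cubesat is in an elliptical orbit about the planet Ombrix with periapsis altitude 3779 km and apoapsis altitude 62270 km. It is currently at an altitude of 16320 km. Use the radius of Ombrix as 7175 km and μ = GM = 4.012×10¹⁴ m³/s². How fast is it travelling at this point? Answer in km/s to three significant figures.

v ≈ 4.92 km/s

r_p = 7175 + 3779 = 10954 km = 1.0954×10⁷ m.
r_a = 7175 + 62270 = 69445 km = 6.9445×10⁷ m.
r = 7175 + 16320 = 23495 km = 2.350×10⁷ m.
Semi-major axis a = (r_p + r_a)/2 = 40200 km = 4.020×10⁷ m.
Vis-viva: v² = μ(2/r − 1/a) = 4.012×10¹⁴ × (8.512×10⁻⁸ − 2.488×10⁻⁸) = 2.417×10⁷ m²/s².
v = 4916 m/s = 4.916 km/s.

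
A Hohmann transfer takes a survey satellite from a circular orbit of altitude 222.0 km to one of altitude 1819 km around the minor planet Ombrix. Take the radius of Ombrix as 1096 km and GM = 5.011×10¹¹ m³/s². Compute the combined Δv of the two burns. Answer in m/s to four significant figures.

r₁ = 1096 + 222.0 = 1318.0 km = 1.3180×10⁶ m.
r₂ = 1096 + 1819 = 2915.0 km = 2.9150×10⁶ m.
Transfer ellipse a_t = (r₁ + r₂)/2 = 2.116×10⁶ m.
At r₁: circular v_c1 = √(μ/r₁) = 616.6 m/s; transfer-periapsis v_p = √[μ(2/r₁ − 1/a_t)] = 723.6 m/s.
Δv₁ = v_p − v_c1 = 107.0 m/s.
At r₂: circular v_c2 = √(μ/r₂) = 414.6 m/s; transfer-apoapsis v_a = √[μ(2/r₂ − 1/a_t)] = 327.2 m/s.
Δv₂ = v_c2 − v_a = 87.43 m/s.
Total Δv = Δv₁ + Δv₂ = 194.5 m/s.

Δv_total ≈ 194.5 m/s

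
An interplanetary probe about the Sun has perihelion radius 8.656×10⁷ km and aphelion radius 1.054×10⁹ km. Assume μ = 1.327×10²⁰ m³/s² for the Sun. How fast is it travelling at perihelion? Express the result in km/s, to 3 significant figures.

v ≈ 53.2 km/s

Semi-major axis a = (r_p + r_a)/2 = 5.7028×10⁸ km = 5.703×10¹¹ m.
Vis-viva: v² = μ(2/r − 1/a) = 1.327×10²⁰ × (2.311×10⁻¹¹ − 1.754×10⁻¹²) = 2.833×10⁹ m²/s².
v = 53230 m/s = 53.23 km/s.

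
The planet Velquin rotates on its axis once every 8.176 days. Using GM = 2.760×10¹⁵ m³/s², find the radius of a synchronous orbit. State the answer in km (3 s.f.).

r_sync ≈ 3.27×10⁵ km

T = 8.176 days = 7.064×10⁵ s.
A synchronous orbit has period T, so by Kepler's third law a = (μT²/4π²)^(1/3).
μT²/4π² = 2.760×10¹⁵ × (7.064×10⁵)² / 39.48 = 3.489×10²⁵ m³.
a = 3.268×10⁸ m = 3.2675×10⁵ km.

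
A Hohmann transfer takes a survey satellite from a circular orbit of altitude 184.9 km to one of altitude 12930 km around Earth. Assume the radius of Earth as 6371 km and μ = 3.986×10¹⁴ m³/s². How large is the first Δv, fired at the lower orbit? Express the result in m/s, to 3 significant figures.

Δv ≈ 1730 m/s

r₁ = 6371 + 184.9 = 6555.9 km = 6.5559×10⁶ m.
r₂ = 6371 + 12930 = 19301 km = 1.9301×10⁷ m.
Transfer ellipse a_t = (r₁ + r₂)/2 = 1.293×10⁷ m.
At r₁: circular v_c1 = √(μ/r₁) = 7797 m/s; transfer-perigee v_p = √[μ(2/r₁ − 1/a_t)] = 9527 m/s.
Δv₁ = v_p − v_c1 = 1730 m/s.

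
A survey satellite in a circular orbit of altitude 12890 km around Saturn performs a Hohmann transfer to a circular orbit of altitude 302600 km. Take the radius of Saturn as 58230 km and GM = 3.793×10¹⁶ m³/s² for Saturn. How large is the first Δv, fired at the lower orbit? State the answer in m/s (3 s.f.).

Δv ≈ 6760 m/s

r₁ = 58230 + 12890 = 71120 km = 7.1120×10⁷ m.
r₂ = 58230 + 302600 = 360830 km = 3.6083×10⁸ m.
Transfer ellipse a_t = (r₁ + r₂)/2 = 2.160×10⁸ m.
At r₁: circular v_c1 = √(μ/r₁) = 23090 m/s; transfer-perikrone v_p = √[μ(2/r₁ − 1/a_t)] = 29850 m/s.
Δv₁ = v_p − v_c1 = 6756 m/s.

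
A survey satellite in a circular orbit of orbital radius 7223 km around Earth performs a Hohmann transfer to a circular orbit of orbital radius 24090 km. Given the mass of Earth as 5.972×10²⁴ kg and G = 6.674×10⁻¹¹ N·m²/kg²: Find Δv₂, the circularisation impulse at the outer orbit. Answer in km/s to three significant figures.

Δv ≈ 1.30 km/s

μ = GM = 6.674×10⁻¹¹ × 5.972×10²⁴ = 3.986×10¹⁴ m³/s².
r₁ = 7223 km = 7.223×10⁶ m.
r₂ = 24090 km = 2.409×10⁷ m.
Transfer ellipse a_t = (r₁ + r₂)/2 = 1.566×10⁷ m.
At r₁: circular v_c1 = √(μ/r₁) = 7428 m/s; transfer-perigee v_p = √[μ(2/r₁ − 1/a_t)] = 9214 m/s.
At r₂: circular v_c2 = √(μ/r₂) = 4068 m/s; transfer-apogee v_a = √[μ(2/r₂ − 1/a_t)] = 2763 m/s.
Δv₂ = v_c2 − v_a = 1305 m/s.
= 1.305 km/s.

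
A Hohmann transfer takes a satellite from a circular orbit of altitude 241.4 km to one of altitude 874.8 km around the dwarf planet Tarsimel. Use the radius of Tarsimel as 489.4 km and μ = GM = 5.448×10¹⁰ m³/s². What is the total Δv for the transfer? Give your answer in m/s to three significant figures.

r₁ = 489.4 + 241.4 = 730.80 km = 7.3080×10⁵ m.
r₂ = 489.4 + 874.8 = 1364.2 km = 1.3642×10⁶ m.
Transfer ellipse a_t = (r₁ + r₂)/2 = 1.047×10⁶ m.
At r₁: circular v_c1 = √(μ/r₁) = 273.0 m/s; transfer-periapsis v_p = √[μ(2/r₁ − 1/a_t)] = 311.6 m/s.
Δv₁ = v_p − v_c1 = 38.55 m/s.
At r₂: circular v_c2 = √(μ/r₂) = 199.8 m/s; transfer-apoapsis v_a = √[μ(2/r₂ − 1/a_t)] = 166.9 m/s.
Δv₂ = v_c2 − v_a = 32.92 m/s.
Total Δv = Δv₁ + Δv₂ = 71.47 m/s.

Δv_total ≈ 71.5 m/s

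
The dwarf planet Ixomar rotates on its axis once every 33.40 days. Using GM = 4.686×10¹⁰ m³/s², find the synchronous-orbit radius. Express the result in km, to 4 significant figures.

r_sync ≈ 21460 km

T = 33.40 days = 2.886×10⁶ s.
A synchronous orbit has period T, so by Kepler's third law a = (μT²/4π²)^(1/3).
μT²/4π² = 4.686×10¹⁰ × (2.886×10⁶)² / 39.48 = 9.885×10²¹ m³.
a = 2.146×10⁷ m = 21461 km.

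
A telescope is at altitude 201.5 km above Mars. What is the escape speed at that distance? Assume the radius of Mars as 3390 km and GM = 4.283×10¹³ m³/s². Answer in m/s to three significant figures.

v_esc ≈ 4880 m/s

r = 3390 + 201.5 = 3591.5 km = 3.5915×10⁶ m.
Escape speed v_esc = √(2μ/r) = √(2 × 4.283×10¹³ / 3.592×10⁶) = √(2.385×10⁷) = 4884 m/s.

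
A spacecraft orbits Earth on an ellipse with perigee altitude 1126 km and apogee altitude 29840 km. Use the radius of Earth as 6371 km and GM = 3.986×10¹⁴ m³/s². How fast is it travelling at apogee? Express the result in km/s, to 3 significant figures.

v ≈ 1.94 km/s

r_p = 6371 + 1126 = 7497.0 km = 7.4970×10⁶ m.
r_a = 6371 + 29840 = 36211 km = 3.6211×10⁷ m.
Semi-major axis a = (r_p + r_a)/2 = 21854 km = 2.185×10⁷ m.
Vis-viva: v² = μ(2/r − 1/a) = 3.986×10¹⁴ × (5.523×10⁻⁸ − 4.576×10⁻⁸) = 3.776×10⁶ m²/s².
v = 1943 m/s = 1.943 km/s.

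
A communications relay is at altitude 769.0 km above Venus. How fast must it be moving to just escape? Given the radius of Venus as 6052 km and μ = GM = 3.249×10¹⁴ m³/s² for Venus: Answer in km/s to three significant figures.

v_esc ≈ 9.76 km/s

r = 6052 + 769.0 = 6821.0 km = 6.8210×10⁶ m.
Escape speed v_esc = √(2μ/r) = √(2 × 3.249×10¹⁴ / 6.821×10⁶) = √(9.526×10⁷) = 9760 m/s.
= 9.760 km/s.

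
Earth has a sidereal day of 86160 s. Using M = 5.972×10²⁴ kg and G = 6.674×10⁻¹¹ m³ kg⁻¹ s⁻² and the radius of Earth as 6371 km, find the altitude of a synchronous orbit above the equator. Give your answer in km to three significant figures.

h_sync ≈ 35800 km

μ = GM = 6.674×10⁻¹¹ × 5.972×10²⁴ = 3.986×10¹⁴ m³/s².
A synchronous orbit has period T, so by Kepler's third law a = (μT²/4π²)^(1/3).
μT²/4π² = 3.986×10¹⁴ × (8.616×10⁴)² / 39.48 = 7.495×10²² m³.
a = 4.216×10⁷ m = 42162 km.
Altitude h = a − R = 42162 − 6371 = 35791 km.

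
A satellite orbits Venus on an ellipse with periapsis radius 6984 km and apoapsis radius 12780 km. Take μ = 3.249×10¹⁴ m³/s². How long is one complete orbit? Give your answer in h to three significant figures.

Semi-major axis a = (r_p + r_a)/2 = (6984.0 + 12780)/2 = 9882.0 km = 9.882×10⁶ m.
By Kepler's third law T = 2π√(a³/μ) = 2π × 1.723×10³ = 1.083×10⁴ s.
= 3.008 h.

T ≈ 3.01 h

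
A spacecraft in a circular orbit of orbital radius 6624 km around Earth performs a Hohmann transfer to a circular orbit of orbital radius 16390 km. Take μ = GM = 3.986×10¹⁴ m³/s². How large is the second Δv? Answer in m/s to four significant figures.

r₁ = 6624 km = 6.624×10⁶ m.
r₂ = 16390 km = 1.639×10⁷ m.
Transfer ellipse a_t = (r₁ + r₂)/2 = 1.151×10⁷ m.
At r₁: circular v_c1 = √(μ/r₁) = 7757 m/s; transfer-perigee v_p = √[μ(2/r₁ − 1/a_t)] = 9258 m/s.
At r₂: circular v_c2 = √(μ/r₂) = 4932 m/s; transfer-apogee v_a = √[μ(2/r₂ − 1/a_t)] = 3742 m/s.
Δv₂ = v_c2 − v_a = 1190 m/s.

Δv ≈ 1190 m/s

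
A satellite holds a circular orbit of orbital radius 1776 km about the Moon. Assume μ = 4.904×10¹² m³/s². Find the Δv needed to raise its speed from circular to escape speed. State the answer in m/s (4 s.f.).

Δv ≈ 688.3 m/s

r = 1776 km = 1.776×10⁶ m.
Circular speed v_c = √(μ/r) = 1662 m/s.
Escape speed v_esc = √(2μ/r) = √2 × v_c = 2350 m/s.
Δv = v_esc − v_c = 688.3 m/s.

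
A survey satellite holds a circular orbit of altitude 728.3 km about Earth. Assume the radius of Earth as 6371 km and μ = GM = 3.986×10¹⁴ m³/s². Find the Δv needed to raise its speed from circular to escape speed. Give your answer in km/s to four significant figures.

r = 6371 + 728.3 = 7099.3 km = 7.0993×10⁶ m.
Circular speed v_c = √(μ/r) = 7493 m/s.
Escape speed v_esc = √(2μ/r) = √2 × v_c = 10600 m/s.
Δv = v_esc − v_c = 3104 m/s = 3.104 km/s.

Δv ≈ 3.104 km/s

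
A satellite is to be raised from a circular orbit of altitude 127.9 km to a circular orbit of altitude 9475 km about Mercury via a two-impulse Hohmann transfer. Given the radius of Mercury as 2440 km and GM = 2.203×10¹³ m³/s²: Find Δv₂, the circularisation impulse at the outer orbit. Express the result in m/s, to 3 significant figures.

r₁ = 2440 + 127.9 = 2567.9 km = 2.5679×10⁶ m.
r₂ = 2440 + 9475 = 11915 km = 1.1915×10⁷ m.
Transfer ellipse a_t = (r₁ + r₂)/2 = 7.241×10⁶ m.
At r₁: circular v_c1 = √(μ/r₁) = 2929 m/s; transfer-periherm v_p = √[μ(2/r₁ − 1/a_t)] = 3757 m/s.
At r₂: circular v_c2 = √(μ/r₂) = 1360 m/s; transfer-apoherm v_a = √[μ(2/r₂ − 1/a_t)] = 809.7 m/s.
Δv₂ = v_c2 − v_a = 550.0 m/s.

Δv ≈ 550 m/s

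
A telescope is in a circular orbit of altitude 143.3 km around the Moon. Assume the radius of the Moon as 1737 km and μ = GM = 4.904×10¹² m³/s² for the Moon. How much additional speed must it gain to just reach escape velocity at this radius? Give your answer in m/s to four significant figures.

r = 1737 + 143.3 = 1880.3 km = 1.8803×10⁶ m.
Circular speed v_c = √(μ/r) = 1615 m/s.
Escape speed v_esc = √(2μ/r) = √2 × v_c = 2284 m/s.
Δv = v_esc − v_c = 668.9 m/s.

Δv ≈ 668.9 m/s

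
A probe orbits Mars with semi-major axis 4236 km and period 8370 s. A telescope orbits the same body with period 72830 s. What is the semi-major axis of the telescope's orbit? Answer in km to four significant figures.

a₂ ≈ 17920 km

Kepler's third law: a³ ∝ T², so a₂ = a₁ (T₂/T₁)^(2/3).
T₂/T₁ = 8.701, (T₂/T₁)^(2/3) = 4.230.
a₂ = 4236 × 4.230 = 17920 km.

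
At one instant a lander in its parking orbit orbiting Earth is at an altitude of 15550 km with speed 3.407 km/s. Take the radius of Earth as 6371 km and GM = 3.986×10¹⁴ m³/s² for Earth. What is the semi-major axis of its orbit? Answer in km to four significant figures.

a ≈ 16100 km

r = 6371 + 15550 = 21921 km = 2.192×10⁷ m.
Specific orbital energy ε = v²/2 − μ/r = (3407)²/2 − 3.986×10¹⁴/2.192×10⁷ = -1.238×10⁷ J/kg.
Since ε = −μ/(2a), a = −μ/(2ε) = 1.610×10⁷ m = 16099 km.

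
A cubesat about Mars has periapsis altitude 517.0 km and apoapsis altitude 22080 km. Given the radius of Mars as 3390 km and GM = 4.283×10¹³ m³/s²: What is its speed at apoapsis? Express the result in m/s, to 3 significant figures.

r_p = 3390 + 517.0 = 3907.0 km = 3.9070×10⁶ m.
r_a = 3390 + 22080 = 25470 km = 2.5470×10⁷ m.
Semi-major axis a = (r_p + r_a)/2 = 14688 km = 1.469×10⁷ m.
Vis-viva: v² = μ(2/r − 1/a) = 4.283×10¹³ × (7.852×10⁻⁸ − 6.808×10⁻⁸) = 4.473×10⁵ m²/s².
v = 668.8 m/s.

v ≈ 669 m/s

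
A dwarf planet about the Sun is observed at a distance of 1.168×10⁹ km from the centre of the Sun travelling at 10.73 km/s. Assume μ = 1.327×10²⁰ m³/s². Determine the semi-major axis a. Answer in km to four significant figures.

r = 1.168×10¹² m.
Specific orbital energy ε = v²/2 − μ/r = (10730)²/2 − 1.327×10²⁰/1.168×10¹² = -5.605×10⁷ J/kg.
Since ε = −μ/(2a), a = −μ/(2ε) = 1.184×10¹² m = 1.1838×10⁹ km.

a ≈ 1.184×10⁹ km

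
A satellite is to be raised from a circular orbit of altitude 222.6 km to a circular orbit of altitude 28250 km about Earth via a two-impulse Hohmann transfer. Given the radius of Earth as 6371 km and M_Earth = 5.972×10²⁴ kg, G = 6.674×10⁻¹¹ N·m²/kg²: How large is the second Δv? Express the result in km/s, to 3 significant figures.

μ = GM = 6.674×10⁻¹¹ × 5.972×10²⁴ = 3.986×10¹⁴ m³/s².
r₁ = 6371 + 222.6 = 6593.6 km = 6.5936×10⁶ m.
r₂ = 6371 + 28250 = 34621 km = 3.4621×10⁷ m.
Transfer ellipse a_t = (r₁ + r₂)/2 = 2.061×10⁷ m.
At r₁: circular v_c1 = √(μ/r₁) = 7775 m/s; transfer-perigee v_p = √[μ(2/r₁ − 1/a_t)] = 10080 m/s.
At r₂: circular v_c2 = √(μ/r₂) = 3393 m/s; transfer-apogee v_a = √[μ(2/r₂ − 1/a_t)] = 1919 m/s.
Δv₂ = v_c2 − v_a = 1474 m/s.
= 1.474 km/s.

Δv ≈ 1.47 km/s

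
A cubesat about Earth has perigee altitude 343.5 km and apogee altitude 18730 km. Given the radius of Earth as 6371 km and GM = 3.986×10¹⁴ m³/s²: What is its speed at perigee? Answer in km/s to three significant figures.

r_p = 6371 + 343.5 = 6714.5 km = 6.7145×10⁶ m.
r_a = 6371 + 18730 = 25101 km = 2.5101×10⁷ m.
Semi-major axis a = (r_p + r_a)/2 = 15908 km = 1.591×10⁷ m.
Vis-viva: v² = μ(2/r − 1/a) = 3.986×10¹⁴ × (2.979×10⁻⁷ − 6.286×10⁻⁸) = 9.367×10⁷ m²/s².
v = 9678 m/s = 9.678 km/s.

v ≈ 9.68 km/s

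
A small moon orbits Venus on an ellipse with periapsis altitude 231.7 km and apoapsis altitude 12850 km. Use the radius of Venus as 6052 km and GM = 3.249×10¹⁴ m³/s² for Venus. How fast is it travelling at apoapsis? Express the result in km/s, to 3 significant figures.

r_p = 6052 + 231.7 = 6283.7 km = 6.2837×10⁶ m.
r_a = 6052 + 12850 = 18902 km = 1.8902×10⁷ m.
Semi-major axis a = (r_p + r_a)/2 = 12593 km = 1.259×10⁷ m.
Vis-viva: v² = μ(2/r − 1/a) = 3.249×10¹⁴ × (1.058×10⁻⁷ − 7.941×10⁻⁸) = 8.577×10⁶ m²/s².
v = 2929 m/s = 2.929 km/s.

v ≈ 2.93 km/s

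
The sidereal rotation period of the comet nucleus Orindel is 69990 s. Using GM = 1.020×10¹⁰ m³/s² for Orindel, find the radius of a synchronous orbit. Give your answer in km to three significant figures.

r_sync ≈ 1080 km

A synchronous orbit has period T, so by Kepler's third law a = (μT²/4π²)^(1/3).
μT²/4π² = 1.020×10¹⁰ × (6.999×10⁴)² / 39.48 = 1.266×10¹⁸ m³.
a = 1.082×10⁶ m = 1081.7 km.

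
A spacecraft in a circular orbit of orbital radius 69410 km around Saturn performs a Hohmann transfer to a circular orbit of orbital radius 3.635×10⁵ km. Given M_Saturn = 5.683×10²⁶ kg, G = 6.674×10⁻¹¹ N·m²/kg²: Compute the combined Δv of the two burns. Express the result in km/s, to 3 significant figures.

Δv_total ≈ 11.3 km/s

μ = GM = 6.674×10⁻¹¹ × 5.683×10²⁶ = 3.793×10¹⁶ m³/s².
r₁ = 69410 km = 6.941×10⁷ m.
r₂ = 3.635×10⁵ km = 3.635×10⁸ m.
Transfer ellipse a_t = (r₁ + r₂)/2 = 2.165×10⁸ m.
At r₁: circular v_c1 = √(μ/r₁) = 23380 m/s; transfer-perikrone v_p = √[μ(2/r₁ − 1/a_t)] = 30290 m/s.
Δv₁ = v_p − v_c1 = 6917 m/s.
At r₂: circular v_c2 = √(μ/r₂) = 10210 m/s; transfer-apokrone v_a = √[μ(2/r₂ − 1/a_t)] = 5784 m/s.
Δv₂ = v_c2 − v_a = 4430 m/s.
Total Δv = Δv₁ + Δv₂ = 11350 m/s = 11.35 km/s.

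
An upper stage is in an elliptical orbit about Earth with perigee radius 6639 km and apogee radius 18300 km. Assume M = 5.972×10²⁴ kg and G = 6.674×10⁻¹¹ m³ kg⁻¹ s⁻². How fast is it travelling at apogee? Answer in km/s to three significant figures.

v ≈ 3.41 km/s

μ = GM = 6.674×10⁻¹¹ × 5.972×10²⁴ = 3.986×10¹⁴ m³/s².
Semi-major axis a = (r_p + r_a)/2 = 12470 km = 1.247×10⁷ m.
Vis-viva: v² = μ(2/r − 1/a) = 3.986×10¹⁴ × (1.093×10⁻⁷ − 8.020×10⁻⁸) = 1.160×10⁷ m²/s².
v = 3405 m/s = 3.405 km/s.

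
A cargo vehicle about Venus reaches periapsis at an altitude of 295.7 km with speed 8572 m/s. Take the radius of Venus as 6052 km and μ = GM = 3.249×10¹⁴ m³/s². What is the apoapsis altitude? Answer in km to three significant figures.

apoapsis altitude ≈ 10100 km

r_p = 6052 + 295.7 = 6347.7 km = 6.348×10⁶ m.
Specific energy ε = v²/2 − μ/r = -1.444×10⁷ J/kg, so a = −μ/(2ε) = 1.125×10⁷ m.
The apsides satisfy r_p + r_a = 2a, so the apoapsis radius is 2a − r_p = 1.615×10⁷ m = 16146 km.
Apoapsis altitude = 16146 − 6052 = 10094 km.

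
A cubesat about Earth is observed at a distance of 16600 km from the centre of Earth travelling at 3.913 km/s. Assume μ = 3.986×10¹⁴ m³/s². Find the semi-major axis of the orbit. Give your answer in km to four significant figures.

a ≈ 12180 km

r = 1.660×10⁷ m.
Specific orbital energy ε = v²/2 − μ/r = (3913)²/2 − 3.986×10¹⁴/1.660×10⁷ = -1.636×10⁷ J/kg.
Since ε = −μ/(2a), a = −μ/(2ε) = 1.218×10⁷ m = 12185 km.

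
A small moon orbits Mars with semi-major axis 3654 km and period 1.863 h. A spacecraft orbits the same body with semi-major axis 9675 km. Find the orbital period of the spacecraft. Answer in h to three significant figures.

T₂ ≈ 8.03 h

Kepler's third law: T² ∝ a³, so T₂ = T₁ (a₂/a₁)^(3/2).
a₂/a₁ = 2.648, (a₂/a₁)^(3/2) = 4.308.
T₂ = 1.863 × 4.308 = 8.027 h.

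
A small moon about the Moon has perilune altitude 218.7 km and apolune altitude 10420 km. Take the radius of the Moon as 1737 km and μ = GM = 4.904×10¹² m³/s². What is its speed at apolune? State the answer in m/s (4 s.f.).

v ≈ 334.4 m/s

r_p = 1737 + 218.7 = 1955.7 km = 1.9557×10⁶ m.
r_a = 1737 + 10420 = 12157 km = 1.2157×10⁷ m.
Semi-major axis a = (r_p + r_a)/2 = 7056.4 km = 7.056×10⁶ m.
Vis-viva: v² = μ(2/r − 1/a) = 4.904×10¹² × (1.645×10⁻⁷ − 1.417×10⁻⁷) = 1.118×10⁵ m²/s².
v = 334.4 m/s.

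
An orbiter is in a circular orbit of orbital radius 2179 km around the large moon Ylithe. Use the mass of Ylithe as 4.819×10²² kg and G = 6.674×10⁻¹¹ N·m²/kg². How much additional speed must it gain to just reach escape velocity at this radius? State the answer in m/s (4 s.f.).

μ = GM = 6.674×10⁻¹¹ × 4.819×10²² = 3.216×10¹² m³/s².
r = 2179 km = 2.179×10⁶ m.
Circular speed v_c = √(μ/r) = 1215 m/s.
Escape speed v_esc = √(2μ/r) = √2 × v_c = 1718 m/s.
Δv = v_esc − v_c = 503.2 m/s.

Δv ≈ 503.2 m/s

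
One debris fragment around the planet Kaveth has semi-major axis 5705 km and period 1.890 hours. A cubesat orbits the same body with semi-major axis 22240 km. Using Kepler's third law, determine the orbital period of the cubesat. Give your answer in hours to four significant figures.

T₂ ≈ 14.55 hours

Kepler's third law: T² ∝ a³, so T₂ = T₁ (a₂/a₁)^(3/2).
a₂/a₁ = 3.898, (a₂/a₁)^(3/2) = 7.697.
T₂ = 1.890 × 7.697 = 14.55 hours.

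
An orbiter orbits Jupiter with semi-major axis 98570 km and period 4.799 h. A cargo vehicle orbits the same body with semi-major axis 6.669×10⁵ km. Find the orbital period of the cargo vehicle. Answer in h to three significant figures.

T₂ ≈ 84.5 h

Kepler's third law: T² ∝ a³, so T₂ = T₁ (a₂/a₁)^(3/2).
a₂/a₁ = 6.766, (a₂/a₁)^(3/2) = 17.60.
T₂ = 4.799 × 17.60 = 84.45 h.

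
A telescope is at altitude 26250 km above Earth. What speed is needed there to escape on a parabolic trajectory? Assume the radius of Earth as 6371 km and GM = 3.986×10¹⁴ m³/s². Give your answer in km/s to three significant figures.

v_esc ≈ 4.94 km/s

r = 6371 + 26250 = 32621 km = 3.2621×10⁷ m.
Escape speed v_esc = √(2μ/r) = √(2 × 3.986×10¹⁴ / 3.262×10⁷) = √(2.444×10⁷) = 4944 m/s.
= 4.944 km/s.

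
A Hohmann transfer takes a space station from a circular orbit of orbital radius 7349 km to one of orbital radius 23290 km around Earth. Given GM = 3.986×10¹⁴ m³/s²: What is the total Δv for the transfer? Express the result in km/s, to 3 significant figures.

r₁ = 7349 km = 7.349×10⁶ m.
r₂ = 23290 km = 2.329×10⁷ m.
Transfer ellipse a_t = (r₁ + r₂)/2 = 1.532×10⁷ m.
At r₁: circular v_c1 = √(μ/r₁) = 7365 m/s; transfer-perigee v_p = √[μ(2/r₁ − 1/a_t)] = 9081 m/s.
Δv₁ = v_p − v_c1 = 1716 m/s.
At r₂: circular v_c2 = √(μ/r₂) = 4137 m/s; transfer-apogee v_a = √[μ(2/r₂ − 1/a_t)] = 2865 m/s.
Δv₂ = v_c2 − v_a = 1272 m/s.
Total Δv = Δv₁ + Δv₂ = 2988 m/s = 2.988 km/s.

Δv_total ≈ 2.99 km/s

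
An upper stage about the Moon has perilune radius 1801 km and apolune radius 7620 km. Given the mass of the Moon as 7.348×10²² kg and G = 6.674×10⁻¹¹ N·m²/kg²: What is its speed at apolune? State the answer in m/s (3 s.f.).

v ≈ 496 m/s

μ = GM = 6.674×10⁻¹¹ × 7.348×10²² = 4.904×10¹² m³/s².
Semi-major axis a = (r_p + r_a)/2 = 4710.5 km = 4.710×10⁶ m.
Vis-viva: v² = μ(2/r − 1/a) = 4.904×10¹² × (2.625×10⁻⁷ − 2.123×10⁻⁷) = 2.461×10⁵ m²/s².
v = 496.0 m/s.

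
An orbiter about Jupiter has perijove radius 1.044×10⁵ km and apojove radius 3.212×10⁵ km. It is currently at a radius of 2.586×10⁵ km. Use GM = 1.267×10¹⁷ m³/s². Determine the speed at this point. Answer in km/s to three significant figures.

v ≈ 19.6 km/s

Semi-major axis a = (r_p + r_a)/2 = 2.1280×10⁵ km = 2.128×10⁸ m.
Vis-viva: v² = μ(2/r − 1/a) = 1.267×10¹⁷ × (7.734×10⁻⁹ − 4.699×10⁻⁹) = 3.845×10⁸ m²/s².
v = 19610 m/s = 19.61 km/s.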